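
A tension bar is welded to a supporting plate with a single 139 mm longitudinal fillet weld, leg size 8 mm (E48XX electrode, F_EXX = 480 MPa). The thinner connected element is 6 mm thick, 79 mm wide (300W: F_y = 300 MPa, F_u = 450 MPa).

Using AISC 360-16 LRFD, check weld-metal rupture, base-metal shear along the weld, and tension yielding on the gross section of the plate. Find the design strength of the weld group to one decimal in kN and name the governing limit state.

128.0 kN (gross-section yield governs)

Weld metal: throat = 0.707×8 = 5.656 mm, L = 139 mm. φR_n = 0.75 × 0.6 × 480 × 5.656 × 139 = 169.8 kN.
Base metal shear (6 mm plate): yield φR_n = 1.0×0.6×300×6×139 = 150.1 kN; rupture φR_n = 0.75×0.6×450×6×139 = 168.9 kN; take 150.1 kN (yield).
Tension yield (gross): A_g = 79×6 = 474 mm². φR_n = 0.90 × 300 × 474 = 128.0 kN.
Governing: min(169.8, 150.1, 128.0) = 128.0 kN → gross-section yield.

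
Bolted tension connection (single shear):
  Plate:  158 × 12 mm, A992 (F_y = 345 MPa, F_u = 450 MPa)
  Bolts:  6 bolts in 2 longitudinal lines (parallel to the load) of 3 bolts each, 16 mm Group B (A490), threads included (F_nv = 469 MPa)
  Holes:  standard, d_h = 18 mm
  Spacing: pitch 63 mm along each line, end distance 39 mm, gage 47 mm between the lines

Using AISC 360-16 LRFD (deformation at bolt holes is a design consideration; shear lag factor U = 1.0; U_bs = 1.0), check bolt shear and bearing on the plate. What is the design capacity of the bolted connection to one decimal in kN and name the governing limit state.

424.3 kN (bolt shear governs)

Bolt shear: A_b = π(16)²/4 = 201.06 mm². φR_n = 0.75 × 469 × 201.06 × 6 × 1 = 424.3 kN.
Bearing (12 mm plate, F_u = 450 MPa): end bolts L_c = 39 − 18/2 = 30, R_n = min(1.2×30×12×450, 2.4×16×12×450) = 194.4 kN/bolt; interior L_c = 63 − 18 = 45, R_n = 207.36 kN/bolt. φR_n = 0.75 × (2×194.4 + 4×207.36) = 913.7 kN.
Governing: min(424.3, 913.7) = 424.3 kN → bolt shear.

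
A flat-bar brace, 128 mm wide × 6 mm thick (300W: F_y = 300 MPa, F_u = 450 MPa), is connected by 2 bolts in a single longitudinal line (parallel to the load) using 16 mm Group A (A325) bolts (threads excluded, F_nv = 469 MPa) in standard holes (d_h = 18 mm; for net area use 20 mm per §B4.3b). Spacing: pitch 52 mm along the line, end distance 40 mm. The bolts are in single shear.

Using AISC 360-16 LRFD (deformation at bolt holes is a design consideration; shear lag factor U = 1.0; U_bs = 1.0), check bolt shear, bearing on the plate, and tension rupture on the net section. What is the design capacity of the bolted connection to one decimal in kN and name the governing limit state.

141.4 kN (bolt shear governs)

Bolt shear: A_b = π(16)²/4 = 201.06 mm². φR_n = 0.75 × 469 × 201.06 × 2 × 1 = 141.4 kN.
Bearing (6 mm plate, F_u = 450 MPa): end bolts L_c = 40 − 18/2 = 31, R_n = min(1.2×31×6×450, 2.4×16×6×450) = 100.44 kN/bolt; interior L_c = 52 − 18 = 34, R_n = 103.68 kN/bolt. φR_n = 0.75 × (1×100.44 + 1×103.68) = 153.1 kN.
Tension rupture (net): A_n = (128 − 1×20)×6 = 648 mm² (U = 1.0, A_e = A_n). φR_n = 0.75 × 450 × 648 = 218.7 kN.
Governing: min(141.4, 153.1, 218.7) = 141.4 kN → bolt shear.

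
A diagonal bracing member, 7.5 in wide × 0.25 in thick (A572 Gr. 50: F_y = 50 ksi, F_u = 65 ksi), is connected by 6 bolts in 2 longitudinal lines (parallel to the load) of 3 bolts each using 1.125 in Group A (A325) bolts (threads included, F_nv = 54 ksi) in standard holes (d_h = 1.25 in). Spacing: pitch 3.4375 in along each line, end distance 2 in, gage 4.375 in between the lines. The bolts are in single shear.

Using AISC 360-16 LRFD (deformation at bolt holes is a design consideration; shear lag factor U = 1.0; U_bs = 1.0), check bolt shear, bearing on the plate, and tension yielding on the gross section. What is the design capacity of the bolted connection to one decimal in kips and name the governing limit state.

84.4 kips (gross-section yield governs)

Bolt shear: A_b = π(1.125)²/4 = 0.99402 in². φR_n = 0.75 × 54 × 0.99402 × 6 × 1 = 241.5 kips.
Bearing (0.25 in plate, F_u = 65 ksi): end bolts L_c = 2 − 1.25/2 = 1.375, R_n = min(1.2×1.375×0.25×65, 2.4×1.125×0.25×65) = 26.813 kips/bolt; interior L_c = 3.4375 − 1.25 = 2.1875, R_n = 42.656 kips/bolt. φR_n = 0.75 × (2×26.813 + 4×42.656) = 168.2 kips.
Tension yield (gross): A_g = 7.5×0.25 = 1.875 in². φR_n = 0.90 × 50 × 1.875 = 84.4 kips.
Governing: min(241.5, 168.2, 84.4) = 84.4 kips → gross-section yield.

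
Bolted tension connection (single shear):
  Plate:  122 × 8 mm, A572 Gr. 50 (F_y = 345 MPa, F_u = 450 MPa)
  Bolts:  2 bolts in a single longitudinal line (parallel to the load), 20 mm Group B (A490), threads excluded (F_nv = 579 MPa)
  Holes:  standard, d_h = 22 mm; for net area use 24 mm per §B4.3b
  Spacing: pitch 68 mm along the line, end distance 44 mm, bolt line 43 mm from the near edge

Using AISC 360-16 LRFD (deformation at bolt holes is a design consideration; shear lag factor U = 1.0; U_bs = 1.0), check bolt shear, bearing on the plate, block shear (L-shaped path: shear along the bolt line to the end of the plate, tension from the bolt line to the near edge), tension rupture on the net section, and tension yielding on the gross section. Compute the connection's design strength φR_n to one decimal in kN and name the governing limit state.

Bolt shear: A_b = π(20)²/4 = 314.16 mm². φR_n = 0.75 × 579 × 314.16 × 2 × 1 = 272.8 kN.
Bearing (8 mm plate, F_u = 450 MPa): end bolts L_c = 44 − 22/2 = 33, R_n = min(1.2×33×8×450, 2.4×20×8×450) = 142.56 kN/bolt; interior L_c = 68 − 22 = 46, R_n = 172.8 kN/bolt. φR_n = 0.75 × (1×142.56 + 1×172.8) = 236.5 kN.
Block shear: shear path 1×[44+1×68] = 1×112 mm, A_gv = 896, A_nv = 1×(112 − 1.5×24)×8 = 608 mm²; tension to near edge: (43 − 0.5×24)×8 = 248 mm². R_n = min(0.6×450×608, 0.6×345×896) + 1.0×450×248 = min(164.16, 185.47) + 111.6 = 275.76 kN. φR_n = 0.75 × 275.76 = 206.8 kN.
Tension rupture (net): A_n = (122 − 1×24)×8 = 784 mm² (U = 1.0, A_e = A_n). φR_n = 0.75 × 450 × 784 = 264.6 kN.
Tension yield (gross): A_g = 122×8 = 976 mm². φR_n = 0.90 × 345 × 976 = 303.0 kN.
Governing: min(272.8, 236.5, 206.8, 264.6, 303.0) = 206.8 kN → block shear.

206.8 kN (block shear governs)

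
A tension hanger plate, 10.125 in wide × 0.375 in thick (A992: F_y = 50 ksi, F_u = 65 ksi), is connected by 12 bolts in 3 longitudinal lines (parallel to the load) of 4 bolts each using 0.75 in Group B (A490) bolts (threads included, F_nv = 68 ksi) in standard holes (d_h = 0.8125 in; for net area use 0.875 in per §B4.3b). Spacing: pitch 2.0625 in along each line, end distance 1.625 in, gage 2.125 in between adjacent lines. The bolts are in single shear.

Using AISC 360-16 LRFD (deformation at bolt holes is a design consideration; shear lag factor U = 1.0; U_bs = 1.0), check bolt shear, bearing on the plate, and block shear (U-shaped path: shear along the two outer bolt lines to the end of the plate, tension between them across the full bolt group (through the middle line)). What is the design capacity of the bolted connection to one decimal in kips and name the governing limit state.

149.9 kips (block shear governs)

Bolt shear: A_b = π(0.75)²/4 = 0.44179 in². φR_n = 0.75 × 68 × 0.44179 × 12 × 1 = 270.4 kips.
Bearing (0.375 in plate, F_u = 65 ksi): end bolts L_c = 1.625 − 0.8125/2 = 1.21875, R_n = min(1.2×1.21875×0.375×65, 2.4×0.75×0.375×65) = 35.648 kips/bolt; interior L_c = 2.0625 − 0.8125 = 1.25, R_n = 36.563 kips/bolt. φR_n = 0.75 × (3×35.648 + 9×36.563) = 327.0 kips.
Block shear: shear path 2×[1.625+3×2.0625] = 2×7.8125 in, A_gv = 5.8594, A_nv = 2×(7.8125 − 3.5×0.875)×0.375 = 3.5625 in²; tension across gage: (4.25 − 2×0.875)×0.375 = 0.9375 in². R_n = min(0.6×65×3.5625, 0.6×50×5.8594) + 1.0×65×0.9375 = min(138.94, 175.78) + 60.938 = 199.88 kips. φR_n = 0.75 × 199.88 = 149.9 kips.
Governing: min(270.4, 327.0, 149.9) = 149.9 kips → block shear.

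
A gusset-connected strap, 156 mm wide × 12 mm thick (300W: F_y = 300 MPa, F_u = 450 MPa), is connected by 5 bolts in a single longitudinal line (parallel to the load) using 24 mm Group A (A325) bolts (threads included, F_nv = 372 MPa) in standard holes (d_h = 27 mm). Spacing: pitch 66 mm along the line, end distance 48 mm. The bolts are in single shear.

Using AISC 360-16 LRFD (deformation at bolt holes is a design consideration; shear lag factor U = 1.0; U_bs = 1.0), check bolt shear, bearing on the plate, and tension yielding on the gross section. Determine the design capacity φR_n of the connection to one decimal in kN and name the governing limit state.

Bolt shear: A_b = π(24)²/4 = 452.39 mm². φR_n = 0.75 × 372 × 452.39 × 5 × 1 = 631.1 kN.
Bearing (12 mm plate, F_u = 450 MPa): end bolts L_c = 48 − 27/2 = 34.5, R_n = min(1.2×34.5×12×450, 2.4×24×12×450) = 223.56 kN/bolt; interior L_c = 66 − 27 = 39, R_n = 252.72 kN/bolt. φR_n = 0.75 × (1×223.56 + 4×252.72) = 925.8 kN.
Tension yield (gross): A_g = 156×12 = 1872 mm². φR_n = 0.90 × 300 × 1872 = 505.4 kN.
Governing: min(631.1, 925.8, 505.4) = 505.4 kN → gross-section yield.

505.4 kN (gross-section yield governs)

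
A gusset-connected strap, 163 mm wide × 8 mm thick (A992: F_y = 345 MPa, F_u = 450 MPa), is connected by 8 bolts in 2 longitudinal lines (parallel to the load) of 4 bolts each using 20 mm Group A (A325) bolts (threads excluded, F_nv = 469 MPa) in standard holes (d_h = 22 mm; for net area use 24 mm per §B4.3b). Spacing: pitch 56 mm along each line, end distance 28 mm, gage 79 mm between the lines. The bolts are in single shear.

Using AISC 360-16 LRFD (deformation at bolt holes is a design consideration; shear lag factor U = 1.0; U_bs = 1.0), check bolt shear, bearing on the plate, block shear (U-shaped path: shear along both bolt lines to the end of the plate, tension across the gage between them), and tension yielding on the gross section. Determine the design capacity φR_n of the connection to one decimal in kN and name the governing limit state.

Bolt shear: A_b = π(20)²/4 = 314.16 mm². φR_n = 0.75 × 469 × 314.16 × 8 × 1 = 884.0 kN.
Bearing (8 mm plate, F_u = 450 MPa): end bolts L_c = 28 − 22/2 = 17, R_n = min(1.2×17×8×450, 2.4×20×8×450) = 73.44 kN/bolt; interior L_c = 56 − 22 = 34, R_n = 146.88 kN/bolt. φR_n = 0.75 × (2×73.44 + 6×146.88) = 771.1 kN.
Block shear: shear path 2×[28+3×56] = 2×196 mm, A_gv = 3136, A_nv = 2×(196 − 3.5×24)×8 = 1792 mm²; tension across gage: (79 − 1×24)×8 = 440 mm². R_n = min(0.6×450×1792, 0.6×345×3136) + 1.0×450×440 = min(483.84, 649.15) + 198 = 681.84 kN. φR_n = 0.75 × 681.84 = 511.4 kN.
Tension yield (gross): A_g = 163×8 = 1304 mm². φR_n = 0.90 × 345 × 1304 = 404.9 kN.
Governing: min(884.0, 771.1, 511.4, 404.9) = 404.9 kN → gross-section yield.

404.9 kN (gross-section yield governs)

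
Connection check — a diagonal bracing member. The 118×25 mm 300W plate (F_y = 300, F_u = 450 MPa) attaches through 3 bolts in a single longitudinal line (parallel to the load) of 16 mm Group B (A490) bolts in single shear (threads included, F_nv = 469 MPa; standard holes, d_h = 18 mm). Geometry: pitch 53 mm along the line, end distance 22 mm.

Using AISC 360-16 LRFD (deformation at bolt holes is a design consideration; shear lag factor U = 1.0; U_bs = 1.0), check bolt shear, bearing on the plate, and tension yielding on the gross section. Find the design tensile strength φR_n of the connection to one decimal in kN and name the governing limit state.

212.2 kN (bolt shear governs)

Bolt shear: A_b = π(16)²/4 = 201.06 mm². φR_n = 0.75 × 469 × 201.06 × 3 × 1 = 212.2 kN.
Bearing (25 mm plate, F_u = 450 MPa): end bolts L_c = 22 − 18/2 = 13, R_n = min(1.2×13×25×450, 2.4×16×25×450) = 175.5 kN/bolt; interior L_c = 53 − 18 = 35, R_n = 432 kN/bolt. φR_n = 0.75 × (1×175.5 + 2×432) = 779.6 kN.
Tension yield (gross): A_g = 118×25 = 2950 mm². φR_n = 0.90 × 300 × 2950 = 796.5 kN.
Governing: min(212.2, 779.6, 796.5) = 212.2 kN → bolt shear.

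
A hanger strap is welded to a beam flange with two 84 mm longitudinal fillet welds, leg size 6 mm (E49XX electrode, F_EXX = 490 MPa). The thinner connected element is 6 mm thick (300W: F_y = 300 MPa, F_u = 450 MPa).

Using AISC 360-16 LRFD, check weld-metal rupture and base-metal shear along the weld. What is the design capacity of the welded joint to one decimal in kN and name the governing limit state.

157.1 kN (weld metal governs)

Weld metal: throat = 0.707×6 = 4.242 mm, L = 2×84 = 168 mm. φR_n = 0.75 × 0.6 × 490 × 4.242 × 168 = 157.1 kN.
Base metal shear (6 mm plate): yield φR_n = 1.0×0.6×300×6×168 = 181.4 kN; rupture φR_n = 0.75×0.6×450×6×168 = 204.1 kN; take 181.4 kN (yield).
Governing: min(157.1, 181.4) = 157.1 kN → weld metal.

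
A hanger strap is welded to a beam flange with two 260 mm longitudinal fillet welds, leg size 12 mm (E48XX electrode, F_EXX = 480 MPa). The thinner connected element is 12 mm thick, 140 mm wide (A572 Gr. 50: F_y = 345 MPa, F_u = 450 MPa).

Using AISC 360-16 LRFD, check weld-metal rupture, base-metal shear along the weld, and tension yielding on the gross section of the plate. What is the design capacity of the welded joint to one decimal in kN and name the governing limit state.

521.6 kN (gross-section yield governs)

Weld metal: throat = 0.707×12 = 8.484 mm, L = 2×260 = 520 mm. φR_n = 0.75 × 0.6 × 480 × 8.484 × 520 = 952.9 kN.
Base metal shear (12 mm plate): yield φR_n = 1.0×0.6×345×12×520 = 1291.7 kN; rupture φR_n = 0.75×0.6×450×12×520 = 1263.6 kN; take 1263.6 kN (rupture).
Tension yield (gross): A_g = 140×12 = 1680 mm². φR_n = 0.90 × 345 × 1680 = 521.6 kN.
Governing: min(952.9, 1263.6, 521.6) = 521.6 kN → gross-section yield.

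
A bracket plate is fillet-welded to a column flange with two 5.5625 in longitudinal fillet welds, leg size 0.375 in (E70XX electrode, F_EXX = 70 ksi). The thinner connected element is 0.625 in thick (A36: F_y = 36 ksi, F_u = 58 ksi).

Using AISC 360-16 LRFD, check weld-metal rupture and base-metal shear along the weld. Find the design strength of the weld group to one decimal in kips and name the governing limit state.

Weld metal: throat = 0.707×0.375 = 0.26513 in, L = 2×5.5625 = 11.125 in. φR_n = 0.75 × 0.6 × 70 × 0.26513 × 11.125 = 92.9 kips.
Base metal shear (0.625 in plate): yield φR_n = 1.0×0.6×36×0.625×11.125 = 150.2 kips; rupture φR_n = 0.75×0.6×58×0.625×11.125 = 181.5 kips; take 150.2 kips (yield).
Governing: min(92.9, 150.2) = 92.9 kips → weld metal.

92.9 kips (weld metal governs)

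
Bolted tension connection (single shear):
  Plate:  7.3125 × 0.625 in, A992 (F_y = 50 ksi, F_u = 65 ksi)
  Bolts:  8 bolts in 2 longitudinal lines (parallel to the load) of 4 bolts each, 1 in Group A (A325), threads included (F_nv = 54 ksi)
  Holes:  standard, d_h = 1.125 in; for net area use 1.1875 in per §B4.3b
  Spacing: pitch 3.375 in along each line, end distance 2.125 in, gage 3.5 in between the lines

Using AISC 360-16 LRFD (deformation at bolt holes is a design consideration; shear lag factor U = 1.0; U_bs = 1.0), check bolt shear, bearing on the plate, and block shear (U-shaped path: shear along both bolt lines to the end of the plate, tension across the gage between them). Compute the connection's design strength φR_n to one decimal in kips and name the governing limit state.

Bolt shear: A_b = π(1)²/4 = 0.7854 in². φR_n = 0.75 × 54 × 0.7854 × 8 × 1 = 254.5 kips.
Bearing (0.625 in plate, F_u = 65 ksi): end bolts L_c = 2.125 − 1.125/2 = 1.5625, R_n = min(1.2×1.5625×0.625×65, 2.4×1×0.625×65) = 76.172 kips/bolt; interior L_c = 3.375 − 1.125 = 2.25, R_n = 97.5 kips/bolt. φR_n = 0.75 × (2×76.172 + 6×97.5) = 553.0 kips.
Block shear: shear path 2×[2.125+3×3.375] = 2×12.25 in, A_gv = 15.313, A_nv = 2×(12.25 − 3.5×1.1875)×0.625 = 10.117 in²; tension across gage: (3.5 − 1×1.1875)×0.625 = 1.4453 in². R_n = min(0.6×65×10.117, 0.6×50×15.313) + 1.0×65×1.4453 = min(394.56, 459.39) + 93.945 = 488.51 kips. φR_n = 0.75 × 488.51 = 366.4 kips.
Governing: min(254.5, 553.0, 366.4) = 254.5 kips → bolt shear.

254.5 kips (bolt shear governs)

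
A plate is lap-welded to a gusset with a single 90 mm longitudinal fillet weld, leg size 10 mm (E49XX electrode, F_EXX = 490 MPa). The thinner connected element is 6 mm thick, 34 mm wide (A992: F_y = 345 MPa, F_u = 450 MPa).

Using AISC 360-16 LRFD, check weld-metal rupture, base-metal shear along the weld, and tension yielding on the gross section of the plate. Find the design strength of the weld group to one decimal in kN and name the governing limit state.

Weld metal: throat = 0.707×10 = 7.07 mm, L = 90 mm. φR_n = 0.75 × 0.6 × 490 × 7.07 × 90 = 140.3 kN.
Base metal shear (6 mm plate): yield φR_n = 1.0×0.6×345×6×90 = 111.8 kN; rupture φR_n = 0.75×0.6×450×6×90 = 109.4 kN; take 109.4 kN (rupture).
Tension yield (gross): A_g = 34×6 = 204 mm². φR_n = 0.90 × 345 × 204 = 63.3 kN.
Governing: min(140.3, 109.4, 63.3) = 63.3 kN → gross-section yield.

63.3 kN (gross-section yield governs)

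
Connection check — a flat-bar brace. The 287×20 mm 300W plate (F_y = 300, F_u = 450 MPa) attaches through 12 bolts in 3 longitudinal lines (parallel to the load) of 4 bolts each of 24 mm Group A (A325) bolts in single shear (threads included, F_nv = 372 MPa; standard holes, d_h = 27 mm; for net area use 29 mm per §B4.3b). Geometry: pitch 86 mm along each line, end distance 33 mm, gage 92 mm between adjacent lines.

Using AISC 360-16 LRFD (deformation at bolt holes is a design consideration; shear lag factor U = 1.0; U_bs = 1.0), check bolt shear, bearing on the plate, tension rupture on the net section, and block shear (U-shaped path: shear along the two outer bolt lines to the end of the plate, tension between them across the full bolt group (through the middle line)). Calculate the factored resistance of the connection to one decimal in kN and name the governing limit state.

1350.0 kN (net-section rupture governs)

Bolt shear: A_b = π(24)²/4 = 452.39 mm². φR_n = 0.75 × 372 × 452.39 × 12 × 1 = 1514.6 kN.
Bearing (20 mm plate, F_u = 450 MPa): end bolts L_c = 33 − 27/2 = 19.5, R_n = min(1.2×19.5×20×450, 2.4×24×20×450) = 210.6 kN/bolt; interior L_c = 86 − 27 = 59, R_n = 518.4 kN/bolt. φR_n = 0.75 × (3×210.6 + 9×518.4) = 3973.1 kN.
Tension rupture (net): A_n = (287 − 3×29)×20 = 4000 mm² (U = 1.0, A_e = A_n). φR_n = 0.75 × 450 × 4000 = 1350.0 kN.
Block shear: shear path 2×[33+3×86] = 2×291 mm, A_gv = 11640, A_nv = 2×(291 − 3.5×29)×20 = 7580 mm²; tension across gage: (184 − 2×29)×20 = 2520 mm². R_n = min(0.6×450×7580, 0.6×300×11640) + 1.0×450×2520 = min(2046.6, 2095.2) + 1134 = 3180.6 kN. φR_n = 0.75 × 3180.6 = 2385.5 kN.
Governing: min(1514.6, 3973.1, 1350.0, 2385.5) = 1350.0 kN → net-section rupture.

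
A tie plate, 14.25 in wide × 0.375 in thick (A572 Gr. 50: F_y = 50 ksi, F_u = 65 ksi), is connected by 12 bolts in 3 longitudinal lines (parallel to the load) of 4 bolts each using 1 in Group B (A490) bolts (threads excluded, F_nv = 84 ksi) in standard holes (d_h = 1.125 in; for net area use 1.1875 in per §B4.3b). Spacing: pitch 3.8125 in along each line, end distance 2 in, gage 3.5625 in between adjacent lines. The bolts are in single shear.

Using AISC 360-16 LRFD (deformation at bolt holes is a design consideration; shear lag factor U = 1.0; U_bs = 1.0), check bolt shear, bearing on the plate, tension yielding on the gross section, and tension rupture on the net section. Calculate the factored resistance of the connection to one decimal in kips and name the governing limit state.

195.4 kips (net-section rupture governs)

Bolt shear: A_b = π(1)²/4 = 0.7854 in². φR_n = 0.75 × 84 × 0.7854 × 12 × 1 = 593.8 kips.
Bearing (0.375 in plate, F_u = 65 ksi): end bolts L_c = 2 − 1.125/2 = 1.4375, R_n = min(1.2×1.4375×0.375×65, 2.4×1×0.375×65) = 42.047 kips/bolt; interior L_c = 3.8125 − 1.125 = 2.6875, R_n = 58.5 kips/bolt. φR_n = 0.75 × (3×42.047 + 9×58.5) = 489.5 kips.
Tension yield (gross): A_g = 14.25×0.375 = 5.3438 in². φR_n = 0.90 × 50 × 5.3438 = 240.5 kips.
Tension rupture (net): A_n = (14.25 − 3×1.1875)×0.375 = 4.0078 in² (U = 1.0, A_e = A_n). φR_n = 0.75 × 65 × 4.0078 = 195.4 kips.
Governing: min(593.8, 489.5, 240.5, 195.4) = 195.4 kips → net-section rupture.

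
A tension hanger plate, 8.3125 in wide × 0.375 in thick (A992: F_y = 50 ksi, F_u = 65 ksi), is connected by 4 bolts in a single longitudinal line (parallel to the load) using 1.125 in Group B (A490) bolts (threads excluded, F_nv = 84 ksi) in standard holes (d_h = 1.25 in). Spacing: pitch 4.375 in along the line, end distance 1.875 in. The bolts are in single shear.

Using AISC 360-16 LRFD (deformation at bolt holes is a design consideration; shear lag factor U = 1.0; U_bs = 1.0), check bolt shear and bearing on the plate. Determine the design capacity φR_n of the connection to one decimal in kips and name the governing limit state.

Bolt shear: A_b = π(1.125)²/4 = 0.99402 in². φR_n = 0.75 × 84 × 0.99402 × 4 × 1 = 250.5 kips.
Bearing (0.375 in plate, F_u = 65 ksi): end bolts L_c = 1.875 − 1.25/2 = 1.25, R_n = min(1.2×1.25×0.375×65, 2.4×1.125×0.375×65) = 36.563 kips/bolt; interior L_c = 4.375 − 1.25 = 3.125, R_n = 65.813 kips/bolt. φR_n = 0.75 × (1×36.563 + 3×65.813) = 175.5 kips.
Governing: min(250.5, 175.5) = 175.5 kips → bearing.

175.5 kips (bearing governs)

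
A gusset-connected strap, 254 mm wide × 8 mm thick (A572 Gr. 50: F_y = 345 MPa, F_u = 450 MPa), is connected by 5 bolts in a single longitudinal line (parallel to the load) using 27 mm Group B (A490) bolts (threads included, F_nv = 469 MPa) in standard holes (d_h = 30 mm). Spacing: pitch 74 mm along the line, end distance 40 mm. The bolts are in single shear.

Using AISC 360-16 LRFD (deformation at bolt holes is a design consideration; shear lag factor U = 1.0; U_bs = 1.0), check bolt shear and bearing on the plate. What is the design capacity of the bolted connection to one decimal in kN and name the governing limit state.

651.2 kN (bearing governs)

Bolt shear: A_b = π(27)²/4 = 572.56 mm². φR_n = 0.75 × 469 × 572.56 × 5 × 1 = 1007.0 kN.
Bearing (8 mm plate, F_u = 450 MPa): end bolts L_c = 40 − 30/2 = 25, R_n = min(1.2×25×8×450, 2.4×27×8×450) = 108 kN/bolt; interior L_c = 74 − 30 = 44, R_n = 190.08 kN/bolt. φR_n = 0.75 × (1×108 + 4×190.08) = 651.2 kN.
Governing: min(1007.0, 651.2) = 651.2 kN → bearing.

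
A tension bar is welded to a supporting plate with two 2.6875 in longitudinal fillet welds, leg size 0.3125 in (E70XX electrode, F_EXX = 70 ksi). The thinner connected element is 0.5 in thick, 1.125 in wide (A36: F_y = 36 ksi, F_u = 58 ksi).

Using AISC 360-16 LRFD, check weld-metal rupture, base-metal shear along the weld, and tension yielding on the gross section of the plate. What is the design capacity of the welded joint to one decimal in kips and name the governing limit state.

Weld metal: throat = 0.707×0.3125 = 0.22094 in, L = 2×2.6875 = 5.375 in. φR_n = 0.75 × 0.6 × 70 × 0.22094 × 5.375 = 37.4 kips.
Base metal shear (0.5 in plate): yield φR_n = 1.0×0.6×36×0.5×5.375 = 58.1 kips; rupture φR_n = 0.75×0.6×58×0.5×5.375 = 70.1 kips; take 58.1 kips (yield).
Tension yield (gross): A_g = 1.125×0.5 = 0.5625 in². φR_n = 0.90 × 36 × 0.5625 = 18.2 kips.
Governing: min(37.4, 58.1, 18.2) = 18.2 kips → gross-section yield.

18.2 kips (gross-section yield governs)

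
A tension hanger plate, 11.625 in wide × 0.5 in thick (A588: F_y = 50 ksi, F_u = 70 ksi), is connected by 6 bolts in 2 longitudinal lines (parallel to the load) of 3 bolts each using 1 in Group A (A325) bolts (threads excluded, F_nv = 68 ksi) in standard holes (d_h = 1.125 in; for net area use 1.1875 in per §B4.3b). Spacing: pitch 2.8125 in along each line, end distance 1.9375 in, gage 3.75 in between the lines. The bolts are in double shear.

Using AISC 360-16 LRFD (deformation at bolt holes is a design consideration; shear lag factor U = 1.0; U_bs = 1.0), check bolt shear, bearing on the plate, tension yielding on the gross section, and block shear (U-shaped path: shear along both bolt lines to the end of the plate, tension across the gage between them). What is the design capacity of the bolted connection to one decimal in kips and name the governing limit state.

212.0 kips (block shear governs)

Bolt shear: A_b = π(1)²/4 = 0.7854 in². φR_n = 0.75 × 68 × 0.7854 × 6 × 2 = 480.7 kips.
Bearing (0.5 in plate, F_u = 70 ksi): end bolts L_c = 1.9375 − 1.125/2 = 1.375, R_n = min(1.2×1.375×0.5×70, 2.4×1×0.5×70) = 57.75 kips/bolt; interior L_c = 2.8125 − 1.125 = 1.6875, R_n = 70.875 kips/bolt. φR_n = 0.75 × (2×57.75 + 4×70.875) = 299.3 kips.
Tension yield (gross): A_g = 11.625×0.5 = 5.8125 in². φR_n = 0.90 × 50 × 5.8125 = 261.6 kips.
Block shear: shear path 2×[1.9375+2×2.8125] = 2×7.5625 in, A_gv = 7.5625, A_nv = 2×(7.5625 − 2.5×1.1875)×0.5 = 4.5938 in²; tension across gage: (3.75 − 1×1.1875)×0.5 = 1.2813 in². R_n = min(0.6×70×4.5938, 0.6×50×7.5625) + 1.0×70×1.2813 = min(192.94, 226.88) + 89.691 = 282.63 kips. φR_n = 0.75 × 282.63 = 212.0 kips.
Governing: min(480.7, 299.3, 261.6, 212.0) = 212.0 kips → block shear.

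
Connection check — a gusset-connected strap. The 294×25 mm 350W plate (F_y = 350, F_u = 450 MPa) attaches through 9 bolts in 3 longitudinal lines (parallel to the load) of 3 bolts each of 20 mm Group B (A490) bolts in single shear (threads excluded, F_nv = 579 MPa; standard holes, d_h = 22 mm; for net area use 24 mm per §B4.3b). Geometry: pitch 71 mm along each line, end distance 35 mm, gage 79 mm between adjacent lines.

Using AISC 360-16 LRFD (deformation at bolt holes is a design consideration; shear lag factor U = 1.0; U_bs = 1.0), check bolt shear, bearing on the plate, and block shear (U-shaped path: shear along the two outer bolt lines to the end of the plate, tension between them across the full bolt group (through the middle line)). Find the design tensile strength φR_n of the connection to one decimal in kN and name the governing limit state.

1227.8 kN (bolt shear governs)

Bolt shear: A_b = π(20)²/4 = 314.16 mm². φR_n = 0.75 × 579 × 314.16 × 9 × 1 = 1227.8 kN.
Bearing (25 mm plate, F_u = 450 MPa): end bolts L_c = 35 − 22/2 = 24, R_n = min(1.2×24×25×450, 2.4×20×25×450) = 324 kN/bolt; interior L_c = 71 − 22 = 49, R_n = 540 kN/bolt. φR_n = 0.75 × (3×324 + 6×540) = 3159.0 kN.
Block shear: shear path 2×[35+2×71] = 2×177 mm, A_gv = 8850, A_nv = 2×(177 − 2.5×24)×25 = 5850 mm²; tension across gage: (158 − 2×24)×25 = 2750 mm². R_n = min(0.6×450×5850, 0.6×350×8850) + 1.0×450×2750 = min(1579.5, 1858.5) + 1237.5 = 2817 kN. φR_n = 0.75 × 2817 = 2112.8 kN.
Governing: min(1227.8, 3159.0, 2112.8) = 1227.8 kN → bolt shear.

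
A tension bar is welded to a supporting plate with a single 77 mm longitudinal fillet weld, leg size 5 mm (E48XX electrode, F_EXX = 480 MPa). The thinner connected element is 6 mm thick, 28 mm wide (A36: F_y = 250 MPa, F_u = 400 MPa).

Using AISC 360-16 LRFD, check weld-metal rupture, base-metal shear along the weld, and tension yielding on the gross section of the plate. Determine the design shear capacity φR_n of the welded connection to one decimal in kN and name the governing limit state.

Weld metal: throat = 0.707×5 = 3.535 mm, L = 77 mm. φR_n = 0.75 × 0.6 × 480 × 3.535 × 77 = 58.8 kN.
Base metal shear (6 mm plate): yield φR_n = 1.0×0.6×250×6×77 = 69.3 kN; rupture φR_n = 0.75×0.6×400×6×77 = 83.2 kN; take 69.3 kN (yield).
Tension yield (gross): A_g = 28×6 = 168 mm². φR_n = 0.90 × 250 × 168 = 37.8 kN.
Governing: min(58.8, 69.3, 37.8) = 37.8 kN → gross-section yield.

37.8 kN (gross-section yield governs)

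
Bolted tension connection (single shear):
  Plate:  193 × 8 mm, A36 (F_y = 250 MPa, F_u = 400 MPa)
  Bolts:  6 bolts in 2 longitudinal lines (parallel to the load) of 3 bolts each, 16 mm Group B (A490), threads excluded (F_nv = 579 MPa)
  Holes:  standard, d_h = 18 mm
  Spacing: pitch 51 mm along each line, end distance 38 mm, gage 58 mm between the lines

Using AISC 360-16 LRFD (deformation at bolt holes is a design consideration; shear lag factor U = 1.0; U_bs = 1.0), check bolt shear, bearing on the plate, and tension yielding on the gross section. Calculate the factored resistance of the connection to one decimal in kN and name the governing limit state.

347.4 kN (gross-section yield governs)

Bolt shear: A_b = π(16)²/4 = 201.06 mm². φR_n = 0.75 × 579 × 201.06 × 6 × 1 = 523.9 kN.
Bearing (8 mm plate, F_u = 400 MPa): end bolts L_c = 38 − 18/2 = 29, R_n = min(1.2×29×8×400, 2.4×16×8×400) = 111.36 kN/bolt; interior L_c = 51 − 18 = 33, R_n = 122.88 kN/bolt. φR_n = 0.75 × (2×111.36 + 4×122.88) = 535.7 kN.
Tension yield (gross): A_g = 193×8 = 1544 mm². φR_n = 0.90 × 250 × 1544 = 347.4 kN.
Governing: min(523.9, 535.7, 347.4) = 347.4 kN → gross-section yield.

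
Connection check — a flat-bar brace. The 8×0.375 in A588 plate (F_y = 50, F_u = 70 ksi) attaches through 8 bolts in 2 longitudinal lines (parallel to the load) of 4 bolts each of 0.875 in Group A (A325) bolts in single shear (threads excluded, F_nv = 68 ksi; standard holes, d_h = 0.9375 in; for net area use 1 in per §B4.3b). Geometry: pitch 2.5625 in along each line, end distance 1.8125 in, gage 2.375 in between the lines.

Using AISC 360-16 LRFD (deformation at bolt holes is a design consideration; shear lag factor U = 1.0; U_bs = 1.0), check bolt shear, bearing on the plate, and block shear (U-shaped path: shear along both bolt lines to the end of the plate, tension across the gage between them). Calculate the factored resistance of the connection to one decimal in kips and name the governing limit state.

168.8 kips (block shear governs)

Bolt shear: A_b = π(0.875)²/4 = 0.60132 in². φR_n = 0.75 × 68 × 0.60132 × 8 × 1 = 245.3 kips.
Bearing (0.375 in plate, F_u = 70 ksi): end bolts L_c = 1.8125 − 0.9375/2 = 1.34375, R_n = min(1.2×1.34375×0.375×70, 2.4×0.875×0.375×70) = 42.328 kips/bolt; interior L_c = 2.5625 − 0.9375 = 1.625, R_n = 51.188 kips/bolt. φR_n = 0.75 × (2×42.328 + 6×51.188) = 293.8 kips.
Block shear: shear path 2×[1.8125+3×2.5625] = 2×9.5 in, A_gv = 7.125, A_nv = 2×(9.5 − 3.5×1)×0.375 = 4.5 in²; tension across gage: (2.375 − 1×1)×0.375 = 0.51563 in². R_n = min(0.6×70×4.5, 0.6×50×7.125) + 1.0×70×0.51563 = min(189, 213.75) + 36.094 = 225.09 kips. φR_n = 0.75 × 225.09 = 168.8 kips.
Governing: min(245.3, 293.8, 168.8) = 168.8 kips → block shear.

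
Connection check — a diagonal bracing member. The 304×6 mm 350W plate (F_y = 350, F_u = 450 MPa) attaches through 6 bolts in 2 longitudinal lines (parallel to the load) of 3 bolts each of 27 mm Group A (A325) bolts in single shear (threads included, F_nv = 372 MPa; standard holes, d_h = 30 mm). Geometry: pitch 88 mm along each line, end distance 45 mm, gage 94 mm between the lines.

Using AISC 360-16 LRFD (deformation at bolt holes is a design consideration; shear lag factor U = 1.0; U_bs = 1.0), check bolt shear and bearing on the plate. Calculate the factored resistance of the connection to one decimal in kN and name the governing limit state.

670.7 kN (bearing governs)

Bolt shear: A_b = π(27)²/4 = 572.56 mm². φR_n = 0.75 × 372 × 572.56 × 6 × 1 = 958.5 kN.
Bearing (6 mm plate, F_u = 450 MPa): end bolts L_c = 45 − 30/2 = 30, R_n = min(1.2×30×6×450, 2.4×27×6×450) = 97.2 kN/bolt; interior L_c = 88 − 30 = 58, R_n = 174.96 kN/bolt. φR_n = 0.75 × (2×97.2 + 4×174.96) = 670.7 kN.
Governing: min(958.5, 670.7) = 670.7 kN → bearing.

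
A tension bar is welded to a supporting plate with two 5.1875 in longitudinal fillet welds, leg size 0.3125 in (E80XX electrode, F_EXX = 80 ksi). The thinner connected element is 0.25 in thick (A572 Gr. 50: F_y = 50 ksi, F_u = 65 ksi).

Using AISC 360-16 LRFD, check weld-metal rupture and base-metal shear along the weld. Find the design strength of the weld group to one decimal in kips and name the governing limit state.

75.9 kips (base-metal shear governs)

Weld metal: throat = 0.707×0.3125 = 0.22094 in, L = 2×5.1875 = 10.375 in. φR_n = 0.75 × 0.6 × 80 × 0.22094 × 10.375 = 82.5 kips.
Base metal shear (0.25 in plate): yield φR_n = 1.0×0.6×50×0.25×10.375 = 77.8 kips; rupture φR_n = 0.75×0.6×65×0.25×10.375 = 75.9 kips; take 75.9 kips (rupture).
Governing: min(82.5, 75.9) = 75.9 kips → base-metal shear.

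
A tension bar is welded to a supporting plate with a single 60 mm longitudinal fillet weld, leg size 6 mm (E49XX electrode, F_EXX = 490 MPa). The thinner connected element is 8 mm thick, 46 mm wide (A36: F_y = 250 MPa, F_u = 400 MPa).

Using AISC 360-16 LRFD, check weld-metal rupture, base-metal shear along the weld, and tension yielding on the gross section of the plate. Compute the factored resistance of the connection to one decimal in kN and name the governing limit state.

56.1 kN (weld metal governs)

Weld metal: throat = 0.707×6 = 4.242 mm, L = 60 mm. φR_n = 0.75 × 0.6 × 490 × 4.242 × 60 = 56.1 kN.
Base metal shear (8 mm plate): yield φR_n = 1.0×0.6×250×8×60 = 72.0 kN; rupture φR_n = 0.75×0.6×400×8×60 = 86.4 kN; take 72.0 kN (yield).
Tension yield (gross): A_g = 46×8 = 368 mm². φR_n = 0.90 × 250 × 368 = 82.8 kN.
Governing: min(56.1, 72.0, 82.8) = 56.1 kN → weld metal.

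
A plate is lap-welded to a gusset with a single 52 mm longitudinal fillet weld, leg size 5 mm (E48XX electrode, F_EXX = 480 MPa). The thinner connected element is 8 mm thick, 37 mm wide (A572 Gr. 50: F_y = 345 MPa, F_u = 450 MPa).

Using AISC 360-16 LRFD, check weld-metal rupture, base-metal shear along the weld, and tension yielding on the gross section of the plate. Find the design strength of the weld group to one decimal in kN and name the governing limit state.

39.7 kN (weld metal governs)

Weld metal: throat = 0.707×5 = 3.535 mm, L = 52 mm. φR_n = 0.75 × 0.6 × 480 × 3.535 × 52 = 39.7 kN.
Base metal shear (8 mm plate): yield φR_n = 1.0×0.6×345×8×52 = 86.1 kN; rupture φR_n = 0.75×0.6×450×8×52 = 84.2 kN; take 84.2 kN (rupture).
Tension yield (gross): A_g = 37×8 = 296 mm². φR_n = 0.90 × 345 × 296 = 91.9 kN.
Governing: min(39.7, 84.2, 91.9) = 39.7 kN → weld metal.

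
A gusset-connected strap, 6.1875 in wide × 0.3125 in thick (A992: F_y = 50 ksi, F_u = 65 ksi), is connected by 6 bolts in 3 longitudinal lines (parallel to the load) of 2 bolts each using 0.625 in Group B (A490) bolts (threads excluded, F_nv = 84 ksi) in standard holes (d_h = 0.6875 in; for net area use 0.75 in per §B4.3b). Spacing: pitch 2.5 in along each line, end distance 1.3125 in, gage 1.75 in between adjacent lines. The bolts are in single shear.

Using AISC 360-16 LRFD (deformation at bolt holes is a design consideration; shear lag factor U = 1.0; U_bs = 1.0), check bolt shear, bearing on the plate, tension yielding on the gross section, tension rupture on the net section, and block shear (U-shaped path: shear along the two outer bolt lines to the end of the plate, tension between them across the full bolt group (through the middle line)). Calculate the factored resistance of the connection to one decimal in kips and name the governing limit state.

60.0 kips (net-section rupture governs)

Bolt shear: A_b = π(0.625)²/4 = 0.3068 in². φR_n = 0.75 × 84 × 0.3068 × 6 × 1 = 116.0 kips.
Bearing (0.3125 in plate, F_u = 65 ksi): end bolts L_c = 1.3125 − 0.6875/2 = 0.96875, R_n = min(1.2×0.96875×0.3125×65, 2.4×0.625×0.3125×65) = 23.613 kips/bolt; interior L_c = 2.5 − 0.6875 = 1.8125, R_n = 30.469 kips/bolt. φR_n = 0.75 × (3×23.613 + 3×30.469) = 121.7 kips.
Tension yield (gross): A_g = 6.1875×0.3125 = 1.9336 in². φR_n = 0.90 × 50 × 1.9336 = 87.0 kips.
Tension rupture (net): A_n = (6.1875 − 3×0.75)×0.3125 = 1.2305 in² (U = 1.0, A_e = A_n). φR_n = 0.75 × 65 × 1.2305 = 60.0 kips.
Block shear: shear path 2×[1.3125+1×2.5] = 2×3.8125 in, A_gv = 2.3828, A_nv = 2×(3.8125 − 1.5×0.75)×0.3125 = 1.6797 in²; tension across gage: (3.5 − 2×0.75)×0.3125 = 0.625 in². R_n = min(0.6×65×1.6797, 0.6×50×2.3828) + 1.0×65×0.625 = min(65.508, 71.484) + 40.625 = 106.13 kips. φR_n = 0.75 × 106.13 = 79.6 kips.
Governing: min(116.0, 121.7, 87.0, 60.0, 79.6) = 60.0 kips → net-section rupture.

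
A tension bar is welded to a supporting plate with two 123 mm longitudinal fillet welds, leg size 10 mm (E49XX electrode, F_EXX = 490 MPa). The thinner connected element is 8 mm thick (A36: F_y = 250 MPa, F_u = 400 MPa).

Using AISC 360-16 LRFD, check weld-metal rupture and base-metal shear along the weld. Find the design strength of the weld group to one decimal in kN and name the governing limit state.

295.2 kN (base-metal shear governs)

Weld metal: throat = 0.707×10 = 7.07 mm, L = 2×123 = 246 mm. φR_n = 0.75 × 0.6 × 490 × 7.07 × 246 = 383.5 kN.
Base metal shear (8 mm plate): yield φR_n = 1.0×0.6×250×8×246 = 295.2 kN; rupture φR_n = 0.75×0.6×400×8×246 = 354.2 kN; take 295.2 kN (yield).
Governing: min(383.5, 295.2) = 295.2 kN → base-metal shear.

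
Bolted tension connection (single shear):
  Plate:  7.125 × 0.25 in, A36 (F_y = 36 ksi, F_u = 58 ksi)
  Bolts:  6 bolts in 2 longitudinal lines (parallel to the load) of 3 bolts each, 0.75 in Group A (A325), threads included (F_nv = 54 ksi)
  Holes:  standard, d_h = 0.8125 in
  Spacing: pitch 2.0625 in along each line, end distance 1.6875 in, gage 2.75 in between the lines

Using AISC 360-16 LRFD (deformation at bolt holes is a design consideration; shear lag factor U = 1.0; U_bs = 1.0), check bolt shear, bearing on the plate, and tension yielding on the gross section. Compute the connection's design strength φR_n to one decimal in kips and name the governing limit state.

57.7 kips (gross-section yield governs)

Bolt shear: A_b = π(0.75)²/4 = 0.44179 in². φR_n = 0.75 × 54 × 0.44179 × 6 × 1 = 107.4 kips.
Bearing (0.25 in plate, F_u = 58 ksi): end bolts L_c = 1.6875 − 0.8125/2 = 1.28125, R_n = min(1.2×1.28125×0.25×58, 2.4×0.75×0.25×58) = 22.294 kips/bolt; interior L_c = 2.0625 − 0.8125 = 1.25, R_n = 21.75 kips/bolt. φR_n = 0.75 × (2×22.294 + 4×21.75) = 98.7 kips.
Tension yield (gross): A_g = 7.125×0.25 = 1.7813 in². φR_n = 0.90 × 36 × 1.7813 = 57.7 kips.
Governing: min(107.4, 98.7, 57.7) = 57.7 kips → gross-section yield.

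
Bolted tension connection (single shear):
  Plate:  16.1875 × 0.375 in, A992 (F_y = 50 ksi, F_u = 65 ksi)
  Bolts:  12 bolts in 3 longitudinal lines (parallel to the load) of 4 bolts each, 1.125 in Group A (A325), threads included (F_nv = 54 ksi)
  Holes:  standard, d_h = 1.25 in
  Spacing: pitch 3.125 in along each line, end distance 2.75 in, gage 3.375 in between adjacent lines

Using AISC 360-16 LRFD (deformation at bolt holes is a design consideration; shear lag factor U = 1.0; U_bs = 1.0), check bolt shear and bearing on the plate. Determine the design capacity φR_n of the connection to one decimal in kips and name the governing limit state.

Bolt shear: A_b = π(1.125)²/4 = 0.99402 in². φR_n = 0.75 × 54 × 0.99402 × 12 × 1 = 483.1 kips.
Bearing (0.375 in plate, F_u = 65 ksi): end bolts L_c = 2.75 − 1.25/2 = 2.125, R_n = min(1.2×2.125×0.375×65, 2.4×1.125×0.375×65) = 62.156 kips/bolt; interior L_c = 3.125 − 1.25 = 1.875, R_n = 54.844 kips/bolt. φR_n = 0.75 × (3×62.156 + 9×54.844) = 510.0 kips.
Governing: min(483.1, 510.0) = 483.1 kips → bolt shear.

483.1 kips (bolt shear governs)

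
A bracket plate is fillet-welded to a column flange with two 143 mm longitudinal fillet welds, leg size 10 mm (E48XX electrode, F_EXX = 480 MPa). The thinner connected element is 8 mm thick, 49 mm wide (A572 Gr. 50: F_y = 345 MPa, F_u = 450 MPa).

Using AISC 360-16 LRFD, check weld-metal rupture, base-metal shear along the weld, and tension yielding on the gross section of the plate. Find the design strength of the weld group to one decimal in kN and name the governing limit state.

121.7 kN (gross-section yield governs)

Weld metal: throat = 0.707×10 = 7.07 mm, L = 2×143 = 286 mm. φR_n = 0.75 × 0.6 × 480 × 7.07 × 286 = 436.8 kN.
Base metal shear (8 mm plate): yield φR_n = 1.0×0.6×345×8×286 = 473.6 kN; rupture φR_n = 0.75×0.6×450×8×286 = 463.3 kN; take 463.3 kN (rupture).
Tension yield (gross): A_g = 49×8 = 392 mm². φR_n = 0.90 × 345 × 392 = 121.7 kN.
Governing: min(436.8, 463.3, 121.7) = 121.7 kN → gross-section yield.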